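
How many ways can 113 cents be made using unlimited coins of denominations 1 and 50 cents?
Coefficient of x^113 in 1/(1-x^1) · 1/(1-x^50). Use j coins of 50 for j = 0..⌊113/50⌋ = 2, the rest in 1s: 2 + 1 = 3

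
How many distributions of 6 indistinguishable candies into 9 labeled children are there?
C(6+9-1, 9-1) = C(14, 8) = 3003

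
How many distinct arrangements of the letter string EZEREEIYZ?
9! / (4! × 1! × 2! × 1! × 1!) = 7560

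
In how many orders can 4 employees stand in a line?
4! = 24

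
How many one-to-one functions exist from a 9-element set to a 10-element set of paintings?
P(10,9) = 10!/(10-9)! = 3628800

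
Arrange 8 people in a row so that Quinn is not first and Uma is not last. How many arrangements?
By inclusion-exclusion: 8! - 2×(8-1)! + (8-2)! = 40320 - 10080 + 720 = 30960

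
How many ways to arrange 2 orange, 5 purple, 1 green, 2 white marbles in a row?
10! / (2! × 5! × 1! × 2!) = 7560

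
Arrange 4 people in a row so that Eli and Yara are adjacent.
Treat as block: (4-1)! × 2! = 6 × 2 = 12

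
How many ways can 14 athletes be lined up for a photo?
14! = 87178291200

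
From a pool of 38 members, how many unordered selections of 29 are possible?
C(38,29) = 38!/(29!×9!) = 163011640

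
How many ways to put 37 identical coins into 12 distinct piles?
C(37+12-1, 12-1) = C(48, 11) = 22595200368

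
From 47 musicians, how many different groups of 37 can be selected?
C(47,37) = 47!/(37!×10!) = 5178066751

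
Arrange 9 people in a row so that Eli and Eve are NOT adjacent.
Total - adjacent = 9! - (9-1)!×2 = 362880 - 80640 = 282240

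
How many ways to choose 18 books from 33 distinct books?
C(33,18) = 33!/(18!×15!) = 1037158320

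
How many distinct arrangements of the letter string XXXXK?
5! / (1! × 4!) = 5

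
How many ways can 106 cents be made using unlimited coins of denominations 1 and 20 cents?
Coefficient of x^106 in 1/(1-x^1) · 1/(1-x^20). Use j coins of 20 for j = 0..⌊106/20⌋ = 5, the rest in 1s: 5 + 1 = 6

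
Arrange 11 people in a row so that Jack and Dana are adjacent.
Treat as block: (11-1)! × 2! = 3628800 × 2 = 7257600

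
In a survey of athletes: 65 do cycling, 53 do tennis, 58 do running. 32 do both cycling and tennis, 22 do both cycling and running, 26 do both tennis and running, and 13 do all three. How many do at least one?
|A∪B∪C| = 65+53+58-32-22-26+13 = 109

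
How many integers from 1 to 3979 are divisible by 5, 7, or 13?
⌊3979/5⌋+⌊3979/7⌋+⌊3979/13⌋ - ⌊3979/35⌋-⌊3979/65⌋-⌊3979/91⌋ + ⌊3979/455⌋ = 795+568+306 - 113-61-43 + 8 = 1460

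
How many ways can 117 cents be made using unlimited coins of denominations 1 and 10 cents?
Coefficient of x^117 in 1/(1-x^1) · 1/(1-x^10). Use j coins of 10 for j = 0..⌊117/10⌋ = 11, the rest in 1s: 11 + 1 = 12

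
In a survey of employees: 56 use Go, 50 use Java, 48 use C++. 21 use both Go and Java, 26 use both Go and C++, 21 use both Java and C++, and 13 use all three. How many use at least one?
|A∪B∪C| = 56+50+48-21-26-21+13 = 99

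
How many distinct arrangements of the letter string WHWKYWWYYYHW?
12! / (1! × 4! × 2! × 5!) = 83160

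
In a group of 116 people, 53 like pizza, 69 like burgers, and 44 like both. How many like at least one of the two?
|A∪B| = |A| + |B| - |A∩B| = 53 + 69 - 44 = 78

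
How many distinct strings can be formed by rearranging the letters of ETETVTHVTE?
10! / (2! × 1! × 4! × 3!) = 12600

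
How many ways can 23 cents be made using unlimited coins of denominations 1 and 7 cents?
Coefficient of x^23 in 1/(1-x^1) · 1/(1-x^7). Use j coins of 7 for j = 0..⌊23/7⌋ = 3, the rest in 1s: 3 + 1 = 4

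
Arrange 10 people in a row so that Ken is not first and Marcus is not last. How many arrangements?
By inclusion-exclusion: 10! - 2×(10-1)! + (10-2)! = 3628800 - 725760 + 40320 = 2943360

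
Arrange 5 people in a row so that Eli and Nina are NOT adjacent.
Total - adjacent = 5! - (5-1)!×2 = 120 - 48 = 72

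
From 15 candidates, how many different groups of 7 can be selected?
C(15,7) = 15!/(7!×8!) = 6435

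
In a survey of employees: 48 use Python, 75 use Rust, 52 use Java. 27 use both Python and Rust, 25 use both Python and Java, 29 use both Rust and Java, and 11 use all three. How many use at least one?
|A∪B∪C| = 48+75+52-27-25-29+11 = 105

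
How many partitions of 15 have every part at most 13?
Let r_j(i) = number of partitions of i into parts ≤ j, for i = 0..15. r_1(i) = 1 for all i; r_j(i) = r_{j-1}(i) + r_j(i-j). Rows j = 2..13: ≤2: 1 1 2 2 3 3 4 4 5 5 6 6 7 7 8 8; ≤3: 1 1 2 3 4 5 7 8 10 12 14 16 19 21 24 27; ≤4: 1 1 2 3 5 6 9 11 15 18 23 27 34 39 47 54; ≤5: 1 1 2 3 5 7 10 13 18 23 30 37 47 57 70 84; ≤6: 1 1 2 3 5 7 11 14 20 26 35 44 58 71 90 110; ≤7: 1 1 2 3 5 7 11 15 21 28 38 49 65 82 105 131; ≤8: 1 1 2 3 5 7 11 15 22 29 40 52 70 89 116 146; ≤9: 1 1 2 3 5 7 11 15 22 30 41 54 73 94 123 157; ≤10: 1 1 2 3 5 7 11 15 22 30 42 55 75 97 128 164; ≤11: 1 1 2 3 5 7 11 15 22 30 42 56 76 99 131 169; ≤12: 1 1 2 3 5 7 11 15 22 30 42 56 77 100 133 172; ≤13: 1 1 2 3 5 7 11 15 22 30 42 56 77 101 134 174. r_13(15) = 174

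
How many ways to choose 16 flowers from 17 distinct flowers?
C(17,16) = 17!/(16!×1!) = 17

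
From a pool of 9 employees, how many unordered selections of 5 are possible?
C(9,5) = 9!/(5!×4!) = 126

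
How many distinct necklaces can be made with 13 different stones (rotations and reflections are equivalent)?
(13-1)!/2 = 479001600/2 = 239500800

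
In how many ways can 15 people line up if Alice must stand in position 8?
Fix one position: (15-1)! = 87178291200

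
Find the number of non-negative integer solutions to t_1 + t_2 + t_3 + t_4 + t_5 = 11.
C(11+5-1, 5-1) = C(15, 4) = 1365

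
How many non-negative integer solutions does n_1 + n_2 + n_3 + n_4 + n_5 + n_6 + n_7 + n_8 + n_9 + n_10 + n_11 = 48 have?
C(48+11-1, 11-1) = C(58, 10) = 52179482355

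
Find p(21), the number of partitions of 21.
Pentagonal recurrence p(n) = p(n-1) + p(n-2) - p(n-5) - p(n-7) + p(n-12) + p(n-15) - ... gives p(0..20) = 1, 1, 2, 3, 5, 7, 11, 15, 22, 30, 42, 56, 77, 101, 135, 176, 231, 297, 385, 490, 627. p(21) = p(20) + p(19) - p(16) - p(14) + p(9) + p(6) = 627 + 490 - 231 - 135 + 30 + 11 = 792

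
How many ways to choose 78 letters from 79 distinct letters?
C(79,78) = 79!/(78!×1!) = 79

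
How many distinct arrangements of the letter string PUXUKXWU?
8! / (2! × 1! × 1! × 1! × 3!) = 3360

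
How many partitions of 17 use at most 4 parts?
By conjugation, equals partitions of 17 into parts ≤ 4. Let r_j(i) = number of partitions of i into parts ≤ j, for i = 0..17. r_1(i) = 1 for all i; r_j(i) = r_{j-1}(i) + r_j(i-j). Rows j = 2..4: ≤2: 1 1 2 2 3 3 4 4 5 5 6 6 7 7 8 8 9 9; ≤3: 1 1 2 3 4 5 7 8 10 12 14 16 19 21 24 27 30 33; ≤4: 1 1 2 3 5 6 9 11 15 18 23 27 34 39 47 54 64 72. r_4(17) = 72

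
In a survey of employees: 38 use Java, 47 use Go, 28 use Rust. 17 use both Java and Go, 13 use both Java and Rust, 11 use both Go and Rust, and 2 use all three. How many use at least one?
|A∪B∪C| = 38+47+28-17-13-11+2 = 74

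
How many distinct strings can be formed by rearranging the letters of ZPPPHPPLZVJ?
11! / (1! × 1! × 1! × 2! × 1! × 5!) = 166320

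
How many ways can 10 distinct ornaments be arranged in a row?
10! = 3628800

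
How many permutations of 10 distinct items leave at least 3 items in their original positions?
Exactly j fixed points: C(10,j)·!(10-j); sum over j ≥ 3 (derangement numbers via !m = (m-1)·(!(m-1) + !(m-2)): !0..!7 = 1, 0, 1, 2, 9, 44, 265, 1854). Σ_{j=3}^{10} C(10,j)·!(10-j) = C(10,3)·!7 + C(10,4)·!6 + C(10,5)·!5 + C(10,6)·!4 + C(10,7)·!3 + C(10,8)·!2 + C(10,9)·!1 + C(10,10)·!0 = 120·1854 + 210·265 + 252·44 + 210·9 + 120·2 + 45·1 + 10·0 + 1·1 = 291394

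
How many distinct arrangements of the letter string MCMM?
4! / (3! × 1!) = 4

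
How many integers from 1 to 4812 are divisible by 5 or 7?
⌊4812/5⌋ + ⌊4812/7⌋ - ⌊4812/35⌋ = 962 + 687 - 137 = 1512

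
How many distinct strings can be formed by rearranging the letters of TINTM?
5! / (1! × 1! × 2! × 1!) = 60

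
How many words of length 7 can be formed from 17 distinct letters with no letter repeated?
P(17,7) = 17!/(17-7)! = 98017920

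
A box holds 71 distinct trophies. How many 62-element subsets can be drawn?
C(71,62) = 71!/(62!×9!) = 74473879480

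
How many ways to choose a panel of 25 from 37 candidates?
C(37,25) = 37!/(25!×12!) = 1852482996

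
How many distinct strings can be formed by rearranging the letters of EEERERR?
7! / (4! × 3!) = 35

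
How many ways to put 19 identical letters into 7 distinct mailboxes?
C(19+7-1, 7-1) = C(25, 6) = 177100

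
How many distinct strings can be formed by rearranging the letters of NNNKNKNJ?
8! / (1! × 2! × 5!) = 168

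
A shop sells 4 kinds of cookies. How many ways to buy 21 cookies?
C(21+4-1, 4-1) = C(24, 3) = 2024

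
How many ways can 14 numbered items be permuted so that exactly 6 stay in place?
Choose the 6 fixed points C(14,6) = 3003, derange the rest: !8 = Σ_{j=0}^{8} (-1)^j·8!/j! = 40320 - 40320 + 20160 - 6720 + 1680 - 336 + 56 - 8 + 1 = 14833. Product = 3003 × 14833 = 44543499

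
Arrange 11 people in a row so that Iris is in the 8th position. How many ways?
Fix one position: (11-1)! = 3628800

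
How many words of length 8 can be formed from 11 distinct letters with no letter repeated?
P(11,8) = 11!/(11-8)! = 6652800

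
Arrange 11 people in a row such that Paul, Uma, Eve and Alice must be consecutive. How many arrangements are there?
Treat the 4 as one block: (11-4+1)! × 4! = 40320 × 24 = 967680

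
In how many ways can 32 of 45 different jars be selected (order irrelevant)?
C(45,32) = 45!/(32!×13!) = 73006209045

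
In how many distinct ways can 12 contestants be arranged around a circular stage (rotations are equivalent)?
Circular: fix one position, arrange the rest. (12-1)! = 39916800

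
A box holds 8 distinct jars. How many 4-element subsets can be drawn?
C(8,4) = 8!/(4!×4!) = 70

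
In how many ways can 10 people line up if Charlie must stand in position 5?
Fix one position: (10-1)! = 362880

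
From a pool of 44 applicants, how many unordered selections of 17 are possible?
C(44,17) = 44!/(17!×27!) = 686353797976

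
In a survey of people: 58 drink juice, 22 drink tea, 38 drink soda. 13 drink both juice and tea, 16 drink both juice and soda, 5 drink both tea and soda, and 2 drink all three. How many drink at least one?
|A∪B∪C| = 58+22+38-13-16-5+2 = 86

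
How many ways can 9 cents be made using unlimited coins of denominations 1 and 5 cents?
Coefficient of x^9 in 1/(1-x^1) · 1/(1-x^5). Use j coins of 5 for j = 0..⌊9/5⌋ = 1, the rest in 1s: 1 + 1 = 2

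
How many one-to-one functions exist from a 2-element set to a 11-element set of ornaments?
P(11,2) = 11!/(11-2)! = 110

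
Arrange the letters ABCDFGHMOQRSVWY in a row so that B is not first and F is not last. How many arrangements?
By inclusion-exclusion: 15! - 2×(15-1)! + (15-2)! = 1307674368000 - 174356582400 + 6227020800 = 1139544806400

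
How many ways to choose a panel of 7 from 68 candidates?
C(68,7) = 68!/(7!×61!) = 969443904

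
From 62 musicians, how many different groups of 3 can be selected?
C(62,3) = 62!/(3!×59!) = 37820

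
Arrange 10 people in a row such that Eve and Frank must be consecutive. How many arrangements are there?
Treat the 2 as one block: (10-2+1)! × 2! = 362880 × 2 = 725760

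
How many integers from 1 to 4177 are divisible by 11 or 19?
⌊4177/11⌋ + ⌊4177/19⌋ - ⌊4177/209⌋ = 379 + 219 - 19 = 579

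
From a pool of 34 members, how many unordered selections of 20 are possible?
C(34,20) = 34!/(20!×14!) = 1391975640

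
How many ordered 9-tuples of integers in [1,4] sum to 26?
Coefficient of x^26 in (x + x² + ... + x^4)^9. By inclusion-exclusion on dice exceeding 4: Σ_j (-1)^j C(9,j)·C(26-1-4j, 8) = C(9,0)·C(25,8) - C(9,1)·C(21,8) + C(9,2)·C(17,8) - C(9,3)·C(13,8) + C(9,4)·C(9,8) = 1·1081575 - 9·203490 + 36·24310 - 84·1287 + 126·9 = 18351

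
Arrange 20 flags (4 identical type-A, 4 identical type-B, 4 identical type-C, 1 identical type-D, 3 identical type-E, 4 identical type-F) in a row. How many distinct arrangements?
20! / (4! × 4! × 4! × 1! × 3! × 4!) = 1222160940000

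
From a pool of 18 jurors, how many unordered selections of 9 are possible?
C(18,9) = 18!/(9!×9!) = 48620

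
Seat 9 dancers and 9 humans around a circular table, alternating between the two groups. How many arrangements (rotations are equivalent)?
Fix one of the dancers: (9-1)! ways for the remaining dancers, × 9! ways for the humans = 40320 × 362880 = 14631321600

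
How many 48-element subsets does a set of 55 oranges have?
C(55,48) = 55!/(48!×7!) = 202927725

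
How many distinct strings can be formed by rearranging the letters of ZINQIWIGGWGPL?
13! / (3! × 1! × 3! × 1! × 1! × 1! × 2! × 1!) = 86486400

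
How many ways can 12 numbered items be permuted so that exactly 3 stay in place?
Choose the 3 fixed points C(12,3) = 220, derange the rest: !9 = Σ_{j=0}^{9} (-1)^j·9!/j! = 362880 - 362880 + 181440 - 60480 + 15120 - 3024 + 504 - 72 + 9 - 1 = 133496. Product = 220 × 133496 = 29369120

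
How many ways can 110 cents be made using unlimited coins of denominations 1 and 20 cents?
Coefficient of x^110 in 1/(1-x^1) · 1/(1-x^20). Use j coins of 20 for j = 0..⌊110/20⌋ = 5, the rest in 1s: 5 + 1 = 6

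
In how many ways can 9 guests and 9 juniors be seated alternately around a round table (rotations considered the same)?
Fix one of the guests: (9-1)! ways for the remaining guests, × 9! ways for the juniors = 40320 × 362880 = 14631321600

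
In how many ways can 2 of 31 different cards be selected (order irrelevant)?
C(31,2) = 31!/(2!×29!) = 465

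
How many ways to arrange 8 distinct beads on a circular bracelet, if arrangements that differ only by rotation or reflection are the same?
(8-1)!/2 = 5040/2 = 2520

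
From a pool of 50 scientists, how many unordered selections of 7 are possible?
C(50,7) = 50!/(7!×43!) = 99884400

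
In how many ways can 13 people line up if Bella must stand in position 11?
Fix one position: (13-1)! = 479001600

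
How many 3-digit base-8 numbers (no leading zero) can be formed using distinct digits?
First digit: 7 choices (nonzero). Then descending: 7 × 7 × 6 = 294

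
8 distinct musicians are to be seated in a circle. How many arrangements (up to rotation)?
Circular: fix one position, arrange the rest. (8-1)! = 5040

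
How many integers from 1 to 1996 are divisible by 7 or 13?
⌊1996/7⌋ + ⌊1996/13⌋ - ⌊1996/91⌋ = 285 + 153 - 21 = 417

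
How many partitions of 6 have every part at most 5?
Let r_j(i) = number of partitions of i into parts ≤ j, for i = 0..6. r_1(i) = 1 for all i; r_j(i) = r_{j-1}(i) + r_j(i-j). Rows j = 2..5: ≤2: 1 1 2 2 3 3 4; ≤3: 1 1 2 3 4 5 7; ≤4: 1 1 2 3 5 6 9; ≤5: 1 1 2 3 5 7 10. r_5(6) = 10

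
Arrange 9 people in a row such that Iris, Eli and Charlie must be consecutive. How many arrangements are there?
Treat the 3 as one block: (9-3+1)! × 3! = 5040 × 6 = 30240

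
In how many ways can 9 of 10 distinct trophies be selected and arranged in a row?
P(10,9) = 10!/(10-9)! = 3628800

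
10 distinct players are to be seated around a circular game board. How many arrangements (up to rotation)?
Circular: fix one position, arrange the rest. (10-1)! = 362880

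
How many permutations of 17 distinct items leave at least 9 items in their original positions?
Exactly j fixed points: C(17,j)·!(17-j); sum over j ≥ 9 (derangement numbers via !m = (m-1)·(!(m-1) + !(m-2)): !0..!8 = 1, 0, 1, 2, 9, 44, 265, 1854, 14833). Σ_{j=9}^{17} C(17,j)·!(17-j) = C(17,9)·!8 + C(17,10)·!7 + C(17,11)·!6 + C(17,12)·!5 + C(17,13)·!4 + C(17,14)·!3 + C(17,15)·!2 + C(17,16)·!1 + C(17,17)·!0 = 24310·14833 + 19448·1854 + 12376·265 + 6188·44 + 2380·9 + 680·2 + 136·1 + 17·0 + 1·1 = 400221651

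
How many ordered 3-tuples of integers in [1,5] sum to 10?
Coefficient of x^10 in (x + x² + ... + x^5)^3. By inclusion-exclusion on dice exceeding 5: Σ_j (-1)^j C(3,j)·C(10-1-5j, 2) = C(3,0)·C(9,2) - C(3,1)·C(4,2) = 1·36 - 3·6 = 18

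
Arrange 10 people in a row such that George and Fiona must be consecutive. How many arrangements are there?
Treat the 2 as one block: (10-2+1)! × 2! = 362880 × 2 = 725760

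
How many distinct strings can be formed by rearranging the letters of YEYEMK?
6! / (2! × 1! × 1! × 2!) = 180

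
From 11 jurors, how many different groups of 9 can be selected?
C(11,9) = 11!/(9!×2!) = 55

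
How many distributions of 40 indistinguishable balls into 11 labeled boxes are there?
C(40+11-1, 11-1) = C(50, 10) = 10272278170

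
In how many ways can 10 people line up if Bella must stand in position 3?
Fix one position: (10-1)! = 362880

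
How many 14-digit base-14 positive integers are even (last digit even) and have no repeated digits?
Last∈{0,2,4,6,8,10,12}. Last=0: 6227020800. Last nonzero: 6×12×P(12,12) = 34488115200. Total = 40715136000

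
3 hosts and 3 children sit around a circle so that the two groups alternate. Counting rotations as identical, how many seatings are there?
Fix one of the hosts: (3-1)! ways for the remaining hosts, × 3! ways for the children = 2 × 6 = 12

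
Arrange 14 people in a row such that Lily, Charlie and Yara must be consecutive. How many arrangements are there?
Treat the 3 as one block: (14-3+1)! × 3! = 479001600 × 6 = 2874009600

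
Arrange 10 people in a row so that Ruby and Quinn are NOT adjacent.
Total - adjacent = 10! - (10-1)!×2 = 3628800 - 725760 = 2903040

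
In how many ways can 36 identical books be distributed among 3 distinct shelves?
C(36+3-1, 3-1) = C(38, 2) = 703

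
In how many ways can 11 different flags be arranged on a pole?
11! = 39916800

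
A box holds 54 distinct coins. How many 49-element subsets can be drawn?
C(54,49) = 54!/(49!×5!) = 3162510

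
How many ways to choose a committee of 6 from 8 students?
C(8,6) = 8!/(6!×2!) = 28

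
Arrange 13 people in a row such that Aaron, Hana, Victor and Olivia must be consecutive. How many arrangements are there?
Treat the 4 as one block: (13-4+1)! × 4! = 3628800 × 24 = 87091200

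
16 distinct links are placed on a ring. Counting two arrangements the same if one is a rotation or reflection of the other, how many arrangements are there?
(16-1)!/2 = 1307674368000/2 = 653837184000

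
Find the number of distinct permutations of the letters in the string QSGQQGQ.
7! / (2! × 1! × 4!) = 105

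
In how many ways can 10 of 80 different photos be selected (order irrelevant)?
C(80,10) = 80!/(10!×70!) = 1646492110120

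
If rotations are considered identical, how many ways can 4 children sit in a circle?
Circular: fix one position, arrange the rest. (4-1)! = 6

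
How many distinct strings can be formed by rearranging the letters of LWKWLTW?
7! / (1! × 2! × 1! × 3!) = 420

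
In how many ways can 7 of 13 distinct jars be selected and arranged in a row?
P(13,7) = 13!/(13-7)! = 8648640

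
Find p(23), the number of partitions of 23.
Pentagonal recurrence p(n) = p(n-1) + p(n-2) - p(n-5) - p(n-7) + p(n-12) + p(n-15) - ... gives p(0..22) = 1, 1, 2, 3, 5, 7, 11, 15, 22, 30, 42, 56, 77, 101, 135, 176, 231, 297, 385, 490, 627, 792, 1002. p(23) = p(22) + p(21) - p(18) - p(16) + p(11) + p(8) - p(1) = 1002 + 792 - 385 - 231 + 56 + 22 - 1 = 1255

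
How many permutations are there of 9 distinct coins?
9! = 362880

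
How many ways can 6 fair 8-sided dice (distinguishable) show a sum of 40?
Coefficient of x^40 in (x + x² + ... + x^8)^6. By inclusion-exclusion on dice exceeding 8: Σ_j (-1)^j C(6,j)·C(40-1-8j, 5) = C(6,0)·C(39,5) - C(6,1)·C(31,5) + C(6,2)·C(23,5) - C(6,3)·C(15,5) + C(6,4)·C(7,5) = 1·575757 - 6·169911 + 15·33649 - 20·3003 + 15·21 = 1281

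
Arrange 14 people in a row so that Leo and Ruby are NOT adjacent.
Total - adjacent = 14! - (14-1)!×2 = 87178291200 - 12454041600 = 74724249600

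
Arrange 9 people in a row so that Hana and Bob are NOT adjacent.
Total - adjacent = 9! - (9-1)!×2 = 362880 - 80640 = 282240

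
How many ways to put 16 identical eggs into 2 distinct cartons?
C(16+2-1, 2-1) = C(17, 1) = 17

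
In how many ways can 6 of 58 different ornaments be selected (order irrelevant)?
C(58,6) = 58!/(6!×52!) = 40475358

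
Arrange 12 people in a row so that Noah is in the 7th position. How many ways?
Fix one position: (12-1)! = 39916800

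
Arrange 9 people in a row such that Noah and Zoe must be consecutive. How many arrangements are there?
Treat the 2 as one block: (9-2+1)! × 2! = 40320 × 2 = 80640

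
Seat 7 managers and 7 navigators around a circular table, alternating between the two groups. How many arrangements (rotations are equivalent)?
Fix one of the managers: (7-1)! ways for the remaining managers, × 7! ways for the navigators = 720 × 5040 = 3628800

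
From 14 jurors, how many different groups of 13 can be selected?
C(14,13) = 14!/(13!×1!) = 14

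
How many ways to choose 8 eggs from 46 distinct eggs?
C(46,8) = 46!/(8!×38!) = 260932815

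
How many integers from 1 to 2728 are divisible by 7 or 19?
⌊2728/7⌋ + ⌊2728/19⌋ - ⌊2728/133⌋ = 389 + 143 - 20 = 512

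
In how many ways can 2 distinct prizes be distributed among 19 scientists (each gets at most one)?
P(19,2) = 19!/(19-2)! = 342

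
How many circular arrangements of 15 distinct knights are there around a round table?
Circular: fix one position, arrange the rest. (15-1)! = 87178291200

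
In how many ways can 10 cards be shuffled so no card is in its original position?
!10 = Σ_{j=0}^{10} (-1)^j·10!/j! = 3628800 - 3628800 + 1814400 - 604800 + 151200 - 30240 + 5040 - 720 + 90 - 10 + 1 = 1334961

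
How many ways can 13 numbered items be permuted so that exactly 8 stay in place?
Choose the 8 fixed points C(13,8) = 1287, derange the rest: !5 = Σ_{j=0}^{5} (-1)^j·5!/j! = 120 - 120 + 60 - 20 + 5 - 1 = 44. Product = 1287 × 44 = 56628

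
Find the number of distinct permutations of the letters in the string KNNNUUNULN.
10! / (3! × 1! × 5! × 1!) = 5040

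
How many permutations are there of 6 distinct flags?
6! = 720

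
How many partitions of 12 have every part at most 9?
Let r_j(i) = number of partitions of i into parts ≤ j, for i = 0..12. r_1(i) = 1 for all i; r_j(i) = r_{j-1}(i) + r_j(i-j). Rows j = 2..9: ≤2: 1 1 2 2 3 3 4 4 5 5 6 6 7; ≤3: 1 1 2 3 4 5 7 8 10 12 14 16 19; ≤4: 1 1 2 3 5 6 9 11 15 18 23 27 34; ≤5: 1 1 2 3 5 7 10 13 18 23 30 37 47; ≤6: 1 1 2 3 5 7 11 14 20 26 35 44 58; ≤7: 1 1 2 3 5 7 11 15 21 28 38 49 65; ≤8: 1 1 2 3 5 7 11 15 22 29 40 52 70; ≤9: 1 1 2 3 5 7 11 15 22 30 41 54 73. r_9(12) = 73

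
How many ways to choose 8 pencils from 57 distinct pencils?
C(57,8) = 57!/(8!×49!) = 1652411475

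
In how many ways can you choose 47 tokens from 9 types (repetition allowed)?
C(47+9-1, 9-1) = C(55, 8) = 1217566350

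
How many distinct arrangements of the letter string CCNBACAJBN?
10! / (3! × 2! × 2! × 2! × 1!) = 75600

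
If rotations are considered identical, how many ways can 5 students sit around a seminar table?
Circular: fix one position, arrange the rest. (5-1)! = 24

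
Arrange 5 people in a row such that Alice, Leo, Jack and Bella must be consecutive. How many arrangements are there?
Treat the 4 as one block: (5-4+1)! × 4! = 2 × 24 = 48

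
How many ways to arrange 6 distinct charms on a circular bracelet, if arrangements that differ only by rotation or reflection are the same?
(6-1)!/2 = 120/2 = 60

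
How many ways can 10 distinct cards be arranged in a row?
10! = 3628800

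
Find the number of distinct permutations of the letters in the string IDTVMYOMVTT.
11! / (1! × 1! × 2! × 2! × 1! × 3! × 1!) = 1663200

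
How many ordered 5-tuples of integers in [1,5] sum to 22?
Coefficient of x^22 in (x + x² + ... + x^5)^5. By inclusion-exclusion on dice exceeding 5: Σ_j (-1)^j C(5,j)·C(22-1-5j, 4) = C(5,0)·C(21,4) - C(5,1)·C(16,4) + C(5,2)·C(11,4) - C(5,3)·C(6,4) = 1·5985 - 5·1820 + 10·330 - 10·15 = 35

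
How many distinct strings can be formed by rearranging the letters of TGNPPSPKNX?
10! / (1! × 1! × 1! × 1! × 3! × 1! × 2!) = 302400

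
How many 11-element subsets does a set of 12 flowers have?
C(12,11) = 12!/(11!×1!) = 12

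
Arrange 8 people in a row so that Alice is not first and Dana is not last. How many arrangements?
By inclusion-exclusion: 8! - 2×(8-1)! + (8-2)! = 40320 - 10080 + 720 = 30960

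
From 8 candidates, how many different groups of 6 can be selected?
C(8,6) = 8!/(6!×2!) = 28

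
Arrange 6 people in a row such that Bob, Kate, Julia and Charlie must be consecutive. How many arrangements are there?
Treat the 4 as one block: (6-4+1)! × 4! = 6 × 24 = 144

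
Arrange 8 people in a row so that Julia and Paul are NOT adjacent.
Total - adjacent = 8! - (8-1)!×2 = 40320 - 10080 = 30240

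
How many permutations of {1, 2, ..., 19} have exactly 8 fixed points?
Choose the 8 fixed points C(19,8) = 75582, derange the rest: !11 = Σ_{j=0}^{11} (-1)^j·11!/j! = 39916800 - 39916800 + 19958400 - 6652800 + 1663200 - 332640 + 55440 - 7920 + 990 - 110 + 11 - 1 = 14684570. Product = 75582 × 14684570 = 1109889169740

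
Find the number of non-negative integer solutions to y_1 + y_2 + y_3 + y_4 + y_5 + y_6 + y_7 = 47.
C(47+7-1, 7-1) = C(53, 6) = 22957480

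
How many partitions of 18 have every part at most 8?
Let r_j(i) = number of partitions of i into parts ≤ j, for i = 0..18. r_1(i) = 1 for all i; r_j(i) = r_{j-1}(i) + r_j(i-j). Rows j = 2..8: ≤2: 1 1 2 2 3 3 4 4 5 5 6 6 7 7 8 8 9 9 10; ≤3: 1 1 2 3 4 5 7 8 10 12 14 16 19 21 24 27 30 33 37; ≤4: 1 1 2 3 5 6 9 11 15 18 23 27 34 39 47 54 64 72 84; ≤5: 1 1 2 3 5 7 10 13 18 23 30 37 47 57 70 84 101 119 141; ≤6: 1 1 2 3 5 7 11 14 20 26 35 44 58 71 90 110 136 163 199; ≤7: 1 1 2 3 5 7 11 15 21 28 38 49 65 82 105 131 164 201 248; ≤8: 1 1 2 3 5 7 11 15 22 29 40 52 70 89 116 146 186 230 288. r_8(18) = 288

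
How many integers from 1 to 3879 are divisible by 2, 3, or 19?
⌊3879/2⌋+⌊3879/3⌋+⌊3879/19⌋ - ⌊3879/6⌋-⌊3879/38⌋-⌊3879/57⌋ + ⌊3879/114⌋ = 1939+1293+204 - 646-102-68 + 34 = 2654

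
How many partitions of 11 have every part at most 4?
Let r_j(i) = number of partitions of i into parts ≤ j, for i = 0..11. r_1(i) = 1 for all i; r_j(i) = r_{j-1}(i) + r_j(i-j). Rows j = 2..4: ≤2: 1 1 2 2 3 3 4 4 5 5 6 6; ≤3: 1 1 2 3 4 5 7 8 10 12 14 16; ≤4: 1 1 2 3 5 6 9 11 15 18 23 27. r_4(11) = 27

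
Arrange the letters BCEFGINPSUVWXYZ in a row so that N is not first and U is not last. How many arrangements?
By inclusion-exclusion: 15! - 2×(15-1)! + (15-2)! = 1307674368000 - 174356582400 + 6227020800 = 1139544806400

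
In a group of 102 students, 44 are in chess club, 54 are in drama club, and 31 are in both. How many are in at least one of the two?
|A∪B| = |A| + |B| - |A∩B| = 44 + 54 - 31 = 67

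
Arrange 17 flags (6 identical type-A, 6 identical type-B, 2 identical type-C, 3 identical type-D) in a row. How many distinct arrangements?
17! / (6! × 6! × 2! × 3!) = 57177120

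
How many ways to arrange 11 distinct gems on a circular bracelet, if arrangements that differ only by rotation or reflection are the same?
(11-1)!/2 = 3628800/2 = 1814400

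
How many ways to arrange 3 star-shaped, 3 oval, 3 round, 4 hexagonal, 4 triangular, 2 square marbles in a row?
19! / (3! × 3! × 3! × 4! × 4! × 2!) = 488864376000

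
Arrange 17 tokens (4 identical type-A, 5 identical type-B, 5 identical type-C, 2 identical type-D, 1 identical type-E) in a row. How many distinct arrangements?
17! / (4! × 5! × 5! × 2! × 1!) = 514594080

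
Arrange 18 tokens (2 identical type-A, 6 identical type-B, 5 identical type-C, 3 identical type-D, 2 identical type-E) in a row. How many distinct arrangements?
18! / (2! × 6! × 5! × 3! × 2!) = 3087564480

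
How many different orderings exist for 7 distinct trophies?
7! = 5040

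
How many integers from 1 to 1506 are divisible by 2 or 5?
⌊1506/2⌋ + ⌊1506/5⌋ - ⌊1506/10⌋ = 753 + 301 - 150 = 904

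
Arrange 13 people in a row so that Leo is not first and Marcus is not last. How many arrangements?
By inclusion-exclusion: 13! - 2×(13-1)! + (13-2)! = 6227020800 - 958003200 + 39916800 = 5308934400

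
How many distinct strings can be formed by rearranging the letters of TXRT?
4! / (2! × 1! × 1!) = 12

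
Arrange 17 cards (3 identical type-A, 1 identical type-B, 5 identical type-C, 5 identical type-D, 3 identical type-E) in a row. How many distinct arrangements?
17! / (3! × 1! × 5! × 5! × 3!) = 686125440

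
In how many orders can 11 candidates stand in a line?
11! = 39916800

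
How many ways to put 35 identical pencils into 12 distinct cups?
C(35+12-1, 12-1) = C(46, 11) = 13340783196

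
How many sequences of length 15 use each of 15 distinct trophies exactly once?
15! = 1307674368000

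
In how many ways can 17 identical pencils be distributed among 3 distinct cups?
C(17+3-1, 3-1) = C(19, 2) = 171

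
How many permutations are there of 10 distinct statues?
10! = 3628800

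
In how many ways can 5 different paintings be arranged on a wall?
5! = 120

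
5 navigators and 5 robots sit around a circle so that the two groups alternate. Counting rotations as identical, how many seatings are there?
Fix one of the navigators: (5-1)! ways for the remaining navigators, × 5! ways for the robots = 24 × 120 = 2880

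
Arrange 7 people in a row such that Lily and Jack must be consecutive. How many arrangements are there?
Treat the 2 as one block: (7-2+1)! × 2! = 720 × 2 = 1440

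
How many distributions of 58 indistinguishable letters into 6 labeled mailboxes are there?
C(58+6-1, 6-1) = C(63, 5) = 7028847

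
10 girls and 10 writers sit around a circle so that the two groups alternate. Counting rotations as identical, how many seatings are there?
Fix one of the girls: (10-1)! ways for the remaining girls, × 10! ways for the writers = 362880 × 3628800 = 1316818944000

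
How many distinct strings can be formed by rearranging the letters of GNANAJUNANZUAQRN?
16! / (1! × 1! × 1! × 4! × 5! × 2! × 1! × 1!) = 3632428800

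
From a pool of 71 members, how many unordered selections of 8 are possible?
C(71,8) = 71!/(8!×63!) = 10639125640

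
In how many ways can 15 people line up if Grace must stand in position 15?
Fix one position: (15-1)! = 87178291200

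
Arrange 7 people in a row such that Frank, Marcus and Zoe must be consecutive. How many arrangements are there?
Treat the 3 as one block: (7-3+1)! × 3! = 120 × 6 = 720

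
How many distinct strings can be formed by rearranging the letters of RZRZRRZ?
7! / (4! × 3!) = 35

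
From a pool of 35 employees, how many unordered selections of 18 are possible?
C(35,18) = 35!/(18!×17!) = 4537567650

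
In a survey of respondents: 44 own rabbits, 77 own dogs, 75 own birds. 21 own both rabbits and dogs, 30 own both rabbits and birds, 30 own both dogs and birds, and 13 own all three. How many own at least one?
|A∪B∪C| = 44+77+75-21-30-30+13 = 128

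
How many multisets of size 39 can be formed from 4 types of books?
C(39+4-1, 4-1) = C(42, 3) = 11480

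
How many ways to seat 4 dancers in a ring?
Circular: fix one position, arrange the rest. (4-1)! = 6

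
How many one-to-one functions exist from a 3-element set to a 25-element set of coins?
P(25,3) = 25!/(25-3)! = 13800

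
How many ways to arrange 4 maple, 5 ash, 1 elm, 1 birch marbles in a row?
11! / (4! × 5! × 1! × 1!) = 13860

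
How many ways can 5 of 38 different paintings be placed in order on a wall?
P(38,5) = 38!/(38-5)! = 60233040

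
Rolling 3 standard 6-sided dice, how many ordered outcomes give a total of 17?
Coefficient of x^17 in (x + x² + ... + x^6)^3. By inclusion-exclusion on dice exceeding 6: Σ_j (-1)^j C(3,j)·C(17-1-6j, 2) = C(3,0)·C(16,2) - C(3,1)·C(10,2) + C(3,2)·C(4,2) = 1·120 - 3·45 + 3·6 = 3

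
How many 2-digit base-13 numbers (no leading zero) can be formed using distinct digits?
First digit: 12 choices (nonzero). Then descending: 12 × 12 = 144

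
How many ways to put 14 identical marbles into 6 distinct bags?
C(14+6-1, 6-1) = C(19, 5) = 11628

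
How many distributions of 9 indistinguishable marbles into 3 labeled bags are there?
C(9+3-1, 3-1) = C(11, 2) = 55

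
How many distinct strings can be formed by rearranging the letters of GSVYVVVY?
8! / (1! × 1! × 2! × 4!) = 840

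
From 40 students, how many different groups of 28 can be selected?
C(40,28) = 40!/(28!×12!) = 5586853480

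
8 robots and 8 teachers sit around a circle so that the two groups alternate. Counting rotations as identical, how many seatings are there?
Fix one of the robots: (8-1)! ways for the remaining robots, × 8! ways for the teachers = 5040 × 40320 = 203212800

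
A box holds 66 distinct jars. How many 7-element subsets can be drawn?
C(66,7) = 66!/(7!×59!) = 778789440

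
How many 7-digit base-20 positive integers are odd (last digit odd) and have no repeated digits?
Last∈{1,3,5,7,9,11,13,15,17,19}. Last=0: 0. Last nonzero: 10×18×P(18,5) = 185068800. Total = 185068800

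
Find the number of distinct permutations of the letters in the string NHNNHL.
6! / (2! × 1! × 3!) = 60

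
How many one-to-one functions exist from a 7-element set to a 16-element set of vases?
P(16,7) = 16!/(16-7)! = 57657600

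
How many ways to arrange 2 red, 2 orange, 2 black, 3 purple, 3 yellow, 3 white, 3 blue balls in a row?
18! / (2! × 2! × 2! × 3! × 3! × 3! × 3!) = 617512896000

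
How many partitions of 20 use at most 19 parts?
By conjugation, equals partitions of 20 into parts ≤ 19. Let r_j(i) = number of partitions of i into parts ≤ j, for i = 0..20. r_1(i) = 1 for all i; r_j(i) = r_{j-1}(i) + r_j(i-j). Rows j = 2..19: ≤2: 1 1 2 2 3 3 4 4 5 5 6 6 7 7 8 8 9 9 10 10 11; ≤3: 1 1 2 3 4 5 7 8 10 12 14 16 19 21 24 27 30 33 37 40 44; ≤4: 1 1 2 3 5 6 9 11 15 18 23 27 34 39 47 54 64 72 84 94 108; ≤5: 1 1 2 3 5 7 10 13 18 23 30 37 47 57 70 84 101 119 141 164 192; ≤6: 1 1 2 3 5 7 11 14 20 26 35 44 58 71 90 110 136 163 199 235 282; ≤7: 1 1 2 3 5 7 11 15 21 28 38 49 65 82 105 131 164 201 248 300 364; ≤8: 1 1 2 3 5 7 11 15 22 29 40 52 70 89 116 146 186 230 288 352 434; ≤9: 1 1 2 3 5 7 11 15 22 30 41 54 73 94 123 157 201 252 318 393 488; ≤10: 1 1 2 3 5 7 11 15 22 30 42 55 75 97 128 164 212 267 340 423 530; ≤11: 1 1 2 3 5 7 11 15 22 30 42 56 76 99 131 169 219 278 355 445 560; ≤12: 1 1 2 3 5 7 11 15 22 30 42 56 77 100 133 172 224 285 366 460 582; ≤13: 1 1 2 3 5 7 11 15 22 30 42 56 77 101 134 174 227 290 373 471 597; ≤14: 1 1 2 3 5 7 11 15 22 30 42 56 77 101 135 175 229 293 378 478 608; ≤15: 1 1 2 3 5 7 11 15 22 30 42 56 77 101 135 176 230 295 381 483 615; ≤16: 1 1 2 3 5 7 11 15 22 30 42 56 77 101 135 176 231 296 383 486 620; ≤17: 1 1 2 3 5 7 11 15 22 30 42 56 77 101 135 176 231 297 384 488 623; ≤18: 1 1 2 3 5 7 11 15 22 30 42 56 77 101 135 176 231 297 385 489 625; ≤19: 1 1 2 3 5 7 11 15 22 30 42 56 77 101 135 176 231 297 385 490 626. r_19(20) = 626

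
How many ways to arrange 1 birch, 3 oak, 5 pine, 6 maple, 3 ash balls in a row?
18! / (1! × 3! × 5! × 6! × 3!) = 2058376320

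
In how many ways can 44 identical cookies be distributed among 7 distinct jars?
C(44+7-1, 7-1) = C(50, 6) = 15890700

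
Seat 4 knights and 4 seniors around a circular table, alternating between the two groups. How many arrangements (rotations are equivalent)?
Fix one of the knights: (4-1)! ways for the remaining knights, × 4! ways for the seniors = 6 × 24 = 144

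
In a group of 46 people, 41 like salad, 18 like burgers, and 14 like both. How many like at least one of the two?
|A∪B| = |A| + |B| - |A∩B| = 41 + 18 - 14 = 45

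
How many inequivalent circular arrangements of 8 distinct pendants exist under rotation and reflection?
(8-1)!/2 = 5040/2 = 2520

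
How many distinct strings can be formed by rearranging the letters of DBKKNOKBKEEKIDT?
15! / (1! × 2! × 1! × 1! × 5! × 2! × 2! × 1!) = 1362160800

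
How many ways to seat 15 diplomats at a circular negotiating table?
Circular: fix one position, arrange the rest. (15-1)! = 87178291200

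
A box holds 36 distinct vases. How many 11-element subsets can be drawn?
C(36,11) = 36!/(11!×25!) = 600805296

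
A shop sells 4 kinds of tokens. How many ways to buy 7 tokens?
C(7+4-1, 4-1) = C(10, 3) = 120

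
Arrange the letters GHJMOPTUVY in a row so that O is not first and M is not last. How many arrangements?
By inclusion-exclusion: 10! - 2×(10-1)! + (10-2)! = 3628800 - 725760 + 40320 = 2943360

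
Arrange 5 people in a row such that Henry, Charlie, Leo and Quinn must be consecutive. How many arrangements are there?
Treat the 4 as one block: (5-4+1)! × 4! = 2 × 24 = 48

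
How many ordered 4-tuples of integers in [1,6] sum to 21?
Coefficient of x^21 in (x + x² + ... + x^6)^4. By inclusion-exclusion on dice exceeding 6: Σ_j (-1)^j C(4,j)·C(21-1-6j, 3) = C(4,0)·C(20,3) - C(4,1)·C(14,3) + C(4,2)·C(8,3) = 1·1140 - 4·364 + 6·56 = 20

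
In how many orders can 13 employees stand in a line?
13! = 6227020800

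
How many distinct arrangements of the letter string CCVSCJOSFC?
10! / (1! × 1! × 1! × 4! × 1! × 2!) = 75600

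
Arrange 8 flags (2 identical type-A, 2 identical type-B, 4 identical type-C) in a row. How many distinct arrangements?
8! / (2! × 2! × 4!) = 420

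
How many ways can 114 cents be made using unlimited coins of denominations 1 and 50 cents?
Coefficient of x^114 in 1/(1-x^1) · 1/(1-x^50). Use j coins of 50 for j = 0..⌊114/50⌋ = 2, the rest in 1s: 2 + 1 = 3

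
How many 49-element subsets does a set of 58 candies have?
C(58,49) = 58!/(49!×9!) = 10648873950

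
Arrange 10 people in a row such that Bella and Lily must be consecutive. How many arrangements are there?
Treat the 2 as one block: (10-2+1)! × 2! = 362880 × 2 = 725760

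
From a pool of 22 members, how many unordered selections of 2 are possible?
C(22,2) = 22!/(2!×20!) = 231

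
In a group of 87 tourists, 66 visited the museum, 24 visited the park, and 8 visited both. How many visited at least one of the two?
|A∪B| = |A| + |B| - |A∩B| = 66 + 24 - 8 = 82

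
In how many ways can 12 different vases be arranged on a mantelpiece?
12! = 479001600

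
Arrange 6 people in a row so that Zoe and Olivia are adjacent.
Treat as block: (6-1)! × 2! = 120 × 2 = 240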